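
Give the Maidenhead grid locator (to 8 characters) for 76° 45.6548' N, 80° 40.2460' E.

Shift to the Maidenhead origin (180°W, 90°S): lon 260.67077, lat 166.76091.
Field: lon ⌊260.67077/20⌋ = 13 → N; lat ⌊166.76091/10⌋ = 16 → Q.
Square: lon ⌊0.67077/2⌋ = 0; lat ⌊6.76091/1⌋ = 6.
Subsquare: lon ⌊0.67077/0.0833333⌋ = 8 → i; lat ⌊0.76091/0.0416667⌋ = 18 → s.
Extended square: lon ⌊0.00410/0.00833333⌋ = 0; lat ⌊0.01091/0.00416667⌋ = 2.

NQ06is02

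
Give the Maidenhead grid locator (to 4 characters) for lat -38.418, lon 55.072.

Offset from 180°W / 90°S: lon 235.07°, lat 51.58°.
Field: 235.07/20 → 11 → L, 51.58/10 → 5 → F; chars LF.
Square: 15.07/2 → 7, 1.58/1 → 1; chars 71.

LF71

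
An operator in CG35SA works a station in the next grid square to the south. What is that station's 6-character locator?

CG34sx

Latitude subsquare a = 0; −1 → -1, wraps to 23 = x, carry into square.
Latitude square 5; −1 → 4.
The longitude characters are unchanged.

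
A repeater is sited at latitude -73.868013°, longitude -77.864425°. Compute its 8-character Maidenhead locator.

Add 180° to longitude and 90° to latitude: 102.13558, 16.13199.
Field: lon ⌊102.13558/20⌋ = 5 → F; lat ⌊16.13199/10⌋ = 1 → B.
Square: lon ⌊2.13558/2⌋ = 1; lat ⌊6.13199/1⌋ = 6.
Subsquare: lon ⌊0.13558/0.0833333⌋ = 1 → b; lat ⌊0.13199/0.0416667⌋ = 3 → d.
Extended square: lon ⌊0.05224/0.00833333⌋ = 6; lat ⌊0.00699/0.00416667⌋ = 1.

FB16bd61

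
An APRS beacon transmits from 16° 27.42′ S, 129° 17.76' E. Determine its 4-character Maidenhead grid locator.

Offset from 180°W / 90°S: lon 309.30°, lat 73.54°.
Field (20°×10°, letters A–R): lon ⌊309.30/20⌋ = 15 → P; lat ⌊73.54/10⌋ = 7 → H.
Square (2°×1°, digits 0–9): lon ⌊9.30/2⌋ = 4; lat ⌊3.54/1⌋ = 3.

PH43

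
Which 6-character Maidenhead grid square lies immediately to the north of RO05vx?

RO06va

Latitude subsquare x = 23; +1 → 24, wraps to 0 = a, carry into square.
Latitude square 5; +1 → 6.
The longitude characters are unchanged.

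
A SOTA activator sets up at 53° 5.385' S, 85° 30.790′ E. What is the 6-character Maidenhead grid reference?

ND26sv

Offset from 180°W / 90°S: lon 265.5132°, lat 36.9102°.
Field: lon ⌊265.5132/20⌋ = 13 → N; lat ⌊36.9102/10⌋ = 3 → D.
Square: lon ⌊5.5132/2⌋ = 2; lat ⌊6.9102/1⌋ = 6.
Subsquare: lon ⌊1.5132/0.0833333⌋ = 18 → s; lat ⌊0.9102/0.0416667⌋ = 21 → v.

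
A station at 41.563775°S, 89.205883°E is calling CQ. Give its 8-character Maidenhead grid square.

NE48ok44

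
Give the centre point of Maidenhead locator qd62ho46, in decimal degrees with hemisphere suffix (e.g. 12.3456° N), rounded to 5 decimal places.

Field Q=16, D=3: +16·20° lon, +3·10° lat → SW at lon 140°, lat -60°.
Square 6, 2: +6·2° lon, +2·1° lat → SW at lon 152°, lat -58°.
Subsquare h=7, o=14: +7·0.0833333° lon, +14·0.0416667° lat → SW at lon 152.583°, lat -57.4167°.
Extended square 4, 6: +4·0.00833333° lon, +6·0.00416667° lat → SW at lon 152.617°, lat -57.3917°.
Cell spans 0.00833333° lon × 0.00416667° lat. Centre is SW corner plus half of each.
latitude 57.38958° S, longitude 152.62083° E.

57.38958° S, 152.62083° E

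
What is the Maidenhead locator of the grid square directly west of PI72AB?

PI62xb

Longitude subsquare a = 0; −1 → -1, wraps to 23 = x, carry into square.
Longitude square 7; −1 → 6.
The latitude characters are unchanged.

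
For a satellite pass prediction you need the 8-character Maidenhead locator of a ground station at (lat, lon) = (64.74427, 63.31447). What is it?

MP14pr78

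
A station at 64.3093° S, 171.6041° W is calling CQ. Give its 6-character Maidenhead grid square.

AC45eq

Shift to the Maidenhead origin (180°W, 90°S): lon 8.3959, lat 25.6907.
Field: lon ⌊8.3959/20⌋ = 0 → A; lat ⌊25.6907/10⌋ = 2 → C.
Square: lon ⌊8.3959/2⌋ = 4; lat ⌊5.6907/1⌋ = 5.
Subsquare: lon ⌊0.3959/0.0833333⌋ = 4 → e; lat ⌊0.6907/0.0416667⌋ = 16 → q.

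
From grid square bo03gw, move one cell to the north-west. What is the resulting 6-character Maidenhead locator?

BO03fx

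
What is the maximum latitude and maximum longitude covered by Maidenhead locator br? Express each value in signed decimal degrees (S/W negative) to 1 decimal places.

Field B=1, R=17: +1·20° lon, +17·10° lat → SW at lon -160°, lat 80°.
Cell spans 20° lon × 10° lat. NE corner is SW corner plus one full cell.
latitude 90.0, longitude -140.0.

90.0, -140.0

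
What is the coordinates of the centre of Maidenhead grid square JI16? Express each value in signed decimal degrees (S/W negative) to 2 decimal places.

Field J=9, I=8: +9·20° lon, +8·10° lat → SW at lon 0°, lat -10°.
Square 1, 6: +1·2° lon, +6·1° lat → SW at lon 2°, lat -4°.
Cell spans 2° lon × 1° lat. Centre is SW corner plus half of each.
latitude -3.50, longitude 3.00.

-3.50, 3.00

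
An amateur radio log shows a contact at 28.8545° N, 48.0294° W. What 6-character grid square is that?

GL58xu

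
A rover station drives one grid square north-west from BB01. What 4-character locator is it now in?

AB92

Longitude square 0; −1 → -1, wraps to 9, carry into field.
Longitude field B = 1; −1 → 0 = A.
Latitude square 1; +1 → 2.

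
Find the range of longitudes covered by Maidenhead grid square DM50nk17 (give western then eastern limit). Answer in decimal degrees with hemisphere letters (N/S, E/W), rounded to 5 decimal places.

Field D=3, M=12: +3·20° lon, +12·10° lat → SW at lon -120°, lat 30°.
Square 5, 0: +5·2° lon, +0·1° lat → SW at lon -110°, lat 30°.
Subsquare n=13, k=10: +13·0.0833333° lon, +10·0.0416667° lat → SW at lon -108.917°, lat 30.4167°.
Extended square 1, 7: +1·0.00833333° lon, +7·0.00416667° lat → SW at lon -108.908°, lat 30.4458°.
Cell spans 0.00833333° lon × 0.00416667° lat.
west 108.90833° W, east 108.90000° W.

108.90833° W, 108.90000° W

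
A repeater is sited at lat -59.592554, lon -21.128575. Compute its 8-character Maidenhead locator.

HD90kj47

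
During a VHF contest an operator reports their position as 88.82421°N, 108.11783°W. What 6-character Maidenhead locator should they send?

DR58wt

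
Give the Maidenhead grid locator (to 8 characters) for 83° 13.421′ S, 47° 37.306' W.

GA66es56

Shift to the Maidenhead origin (180°W, 90°S): lon 132.37823, lat 6.77632.
Field (20°×10°, letters A–R): lon ⌊132.37823/20⌋ = 6 → G; lat ⌊6.77632/10⌋ = 0 → A.
Square (2°×1°, digits 0–9): lon ⌊12.37823/2⌋ = 6; lat ⌊6.77632/1⌋ = 6.
Subsquare (5′×2.5′, letters a–x): lon ⌊0.37823/0.0833333⌋ = 4 → e; lat ⌊0.77632/0.0416667⌋ = 18 → s.
Extended square (30″×15″, digits 0–9): lon ⌊0.04490/0.00833333⌋ = 5; lat ⌊0.02632/0.00416667⌋ = 6.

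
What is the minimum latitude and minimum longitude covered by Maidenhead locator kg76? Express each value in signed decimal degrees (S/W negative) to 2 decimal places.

Field K=10, G=6: +10·20° lon, +6·10° lat → SW at lon 20°, lat -30°.
Square 7, 6: +7·2° lon, +6·1° lat → SW at lon 34°, lat -24°.
latitude -24.00, longitude 34.00.

-24.00, 34.00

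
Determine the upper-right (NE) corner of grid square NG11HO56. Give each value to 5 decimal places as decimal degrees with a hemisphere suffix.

Field N=13, G=6: +13·20° lon, +6·10° lat → SW at lon 80°, lat -30°.
Square 1, 1: +1·2° lon, +1·1° lat → SW at lon 82°, lat -29°.
Subsquare h=7, o=14: +7·0.0833333° lon, +14·0.0416667° lat → SW at lon 82.5833°, lat -28.4167°.
Extended square 5, 6: +5·0.00833333° lon, +6·0.00416667° lat → SW at lon 82.625°, lat -28.3917°.
Cell spans 0.00833333° lon × 0.00416667° lat. NE corner is SW corner plus one full cell.
latitude 28.38750° S, longitude 82.63333° E.

28.38750° S, 82.63333° E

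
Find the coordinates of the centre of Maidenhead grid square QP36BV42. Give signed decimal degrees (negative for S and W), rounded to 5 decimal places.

66.88542, 146.12083

Field Q=16, P=15: +16·20° lon, +15·10° lat → SW at lon 140°, lat 60°.
Square 3, 6: +3·2° lon, +6·1° lat → SW at lon 146°, lat 66°.
Subsquare b=1, v=21: +1·0.0833333° lon, +21·0.0416667° lat → SW at lon 146.083°, lat 66.875°.
Extended square 4, 2: +4·0.00833333° lon, +2·0.00416667° lat → SW at lon 146.117°, lat 66.8833°.
Cell spans 0.00833333° lon × 0.00416667° lat. Centre is SW corner plus half of each.
latitude 66.88542, longitude 146.12083.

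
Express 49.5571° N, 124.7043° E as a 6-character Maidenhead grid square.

Offset from 180°W / 90°S: lon 304.7043°, lat 139.5571°.
Field: 304.7043/20 → 15 → P, 139.5571/10 → 13 → N; chars PN.
Square: 4.7043/2 → 2, 9.5571/1 → 9; chars 29.
Subsquare: 0.7043/0.0833333 → 8 → i, 0.5571/0.0416667 → 13 → n; chars in.

PN29in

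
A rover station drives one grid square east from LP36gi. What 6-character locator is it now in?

LP36hi

Longitude subsquare g = 6; +1 → 7 = h.
The latitude characters are unchanged.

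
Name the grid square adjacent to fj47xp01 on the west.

FJ47wp91

Longitude extended square 0; −1 → -1, wraps to 9, carry into subsquare.
Longitude subsquare x = 23; −1 → 22 = w.
The latitude characters are unchanged.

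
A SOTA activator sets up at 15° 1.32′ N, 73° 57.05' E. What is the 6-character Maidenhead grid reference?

Shift to the Maidenhead origin (180°W, 90°S): lon 253.9508, lat 105.0220.
Field: lon ⌊253.9508/20⌋ = 12 → M; lat ⌊105.0220/10⌋ = 10 → K.
Square: lon ⌊13.9508/2⌋ = 6; lat ⌊5.0220/1⌋ = 5.
Subsquare: lon ⌊1.9508/0.0833333⌋ = 23 → x; lat ⌊0.0220/0.0416667⌋ = 0 → a.

MK65xa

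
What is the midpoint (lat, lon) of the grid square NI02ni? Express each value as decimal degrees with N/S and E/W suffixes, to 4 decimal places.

Field N=13, I=8: +13·20° lon, +8·10° lat → SW at lon 80°, lat -10°.
Square 0, 2: +0·2° lon, +2·1° lat → SW at lon 80°, lat -8°.
Subsquare n=13, i=8: +13·0.0833333° lon, +8·0.0416667° lat → SW at lon 81.0833°, lat -7.66667°.
Cell spans 0.0833333° lon × 0.0416667° lat. Centre is SW corner plus half of each.
latitude 7.6458° S, longitude 81.1250° E.

7.6458° S, 81.1250° E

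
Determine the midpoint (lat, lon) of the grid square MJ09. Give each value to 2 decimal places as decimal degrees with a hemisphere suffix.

Field M=12, J=9: +12·20° lon, +9·10° lat → SW at lon 60°, lat 0°.
Square 0, 9: +0·2° lon, +9·1° lat → SW at lon 60°, lat 9°.
Cell spans 2° lon × 1° lat. Centre is SW corner plus half of each.
latitude 9.50° N, longitude 61.00° E.

9.50° N, 61.00° E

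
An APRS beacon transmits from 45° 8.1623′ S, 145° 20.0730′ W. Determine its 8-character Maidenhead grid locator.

BE74hu97

Add 180° to longitude and 90° to latitude: 34.66545, 44.86396.
Field: lon ⌊34.66545/20⌋ = 1 → B; lat ⌊44.86396/10⌋ = 4 → E.
Square: lon ⌊14.66545/2⌋ = 7; lat ⌊4.86396/1⌋ = 4.
Subsquare: lon ⌊0.66545/0.0833333⌋ = 7 → h; lat ⌊0.86396/0.0416667⌋ = 20 → u.
Extended square: lon ⌊0.08212/0.00833333⌋ = 9; lat ⌊0.03063/0.00416667⌋ = 7.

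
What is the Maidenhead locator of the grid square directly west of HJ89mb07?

HJ89lb97

Longitude extended square 0; −1 → -1, wraps to 9, carry into subsquare.
Longitude subsquare m = 12; −1 → 11 = l.
The latitude characters are unchanged.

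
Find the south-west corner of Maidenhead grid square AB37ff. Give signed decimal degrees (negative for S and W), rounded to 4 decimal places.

-72.7917, -173.5833

Field A=0, B=1: +0·20° lon, +1·10° lat → SW at lon -180°, lat -80°.
Square 3, 7: +3·2° lon, +7·1° lat → SW at lon -174°, lat -73°.
Subsquare f=5, f=5: +5·0.0833333° lon, +5·0.0416667° lat → SW at lon -173.583°, lat -72.7917°.
latitude -72.7917, longitude -173.5833.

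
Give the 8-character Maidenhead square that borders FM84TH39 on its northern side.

FM84ti30

Latitude extended square 9; +1 → 10, wraps to 0, carry into subsquare.
Latitude subsquare h = 7; +1 → 8 = i.
The longitude characters are unchanged.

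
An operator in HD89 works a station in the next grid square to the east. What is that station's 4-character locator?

HD99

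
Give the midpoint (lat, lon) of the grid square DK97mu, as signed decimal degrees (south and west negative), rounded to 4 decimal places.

17.8542, -100.9583

Field D=3, K=10: +3·20° lon, +10·10° lat → SW at lon -120°, lat 10°.
Square 9, 7: +9·2° lon, +7·1° lat → SW at lon -102°, lat 17°.
Subsquare m=12, u=20: +12·0.0833333° lon, +20·0.0416667° lat → SW at lon -101°, lat 17.8333°.
Cell spans 0.0833333° lon × 0.0416667° lat. Centre is SW corner plus half of each.
latitude 17.8542, longitude -100.9583.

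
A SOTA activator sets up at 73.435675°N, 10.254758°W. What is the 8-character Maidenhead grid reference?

Offset from 180°W / 90°S: lon 169.74524°, lat 163.43568°.
Field: lon ⌊169.74524/20⌋ = 8 → I; lat ⌊163.43568/10⌋ = 16 → Q.
Square: lon ⌊9.74524/2⌋ = 4; lat ⌊3.43568/1⌋ = 3.
Subsquare: lon ⌊1.74524/0.0833333⌋ = 20 → u; lat ⌊0.43568/0.0416667⌋ = 10 → k.
Extended square: lon ⌊0.07858/0.00833333⌋ = 9; lat ⌊0.01901/0.00416667⌋ = 4.

IQ43uk94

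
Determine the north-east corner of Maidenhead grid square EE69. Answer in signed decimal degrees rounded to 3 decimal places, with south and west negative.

Field E=4, E=4: +4·20° lon, +4·10° lat → SW at lon -100°, lat -50°.
Square 6, 9: +6·2° lon, +9·1° lat → SW at lon -88°, lat -41°.
Cell spans 2° lon × 1° lat. NE corner is SW corner plus one full cell.
latitude -40.000, longitude -86.000.

-40.000, -86.000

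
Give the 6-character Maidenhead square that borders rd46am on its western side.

RD36xm

Longitude subsquare a = 0; −1 → -1, wraps to 23 = x, carry into square.
Longitude square 4; −1 → 3.
The latitude characters are unchanged.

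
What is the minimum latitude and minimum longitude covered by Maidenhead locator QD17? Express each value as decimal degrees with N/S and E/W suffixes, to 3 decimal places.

Field Q=16, D=3: +16·20° lon, +3·10° lat → SW at lon 140°, lat -60°.
Square 1, 7: +1·2° lon, +7·1° lat → SW at lon 142°, lat -53°.
latitude 53.000° S, longitude 142.000° E.

53.000° S, 142.000° E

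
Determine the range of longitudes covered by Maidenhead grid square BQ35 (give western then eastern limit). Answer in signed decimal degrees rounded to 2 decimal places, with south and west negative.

-154.00, -152.00

Field B=1, Q=16: +1·20° lon, +16·10° lat → SW at lon -160°, lat 70°.
Square 3, 5: +3·2° lon, +5·1° lat → SW at lon -154°, lat 75°.
Cell spans 2° lon × 1° lat.
west -154.00, east -152.00.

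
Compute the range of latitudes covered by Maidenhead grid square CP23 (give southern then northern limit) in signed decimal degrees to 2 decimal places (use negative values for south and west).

63.00, 64.00

Field C=2, P=15: +2·20° lon, +15·10° lat → SW at lon -140°, lat 60°.
Square 2, 3: +2·2° lon, +3·1° lat → SW at lon -136°, lat 63°.
Cell spans 2° lon × 1° lat.
south 63.00, north 64.00.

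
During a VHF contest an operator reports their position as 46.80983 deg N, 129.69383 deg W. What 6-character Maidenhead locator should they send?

Shift to the Maidenhead origin (180°W, 90°S): lon 50.3062, lat 136.8098.
Field (20°×10°, letters A–R): lon ⌊50.3062/20⌋ = 2 → C; lat ⌊136.8098/10⌋ = 13 → N.
Square (2°×1°, digits 0–9): lon ⌊10.3062/2⌋ = 5; lat ⌊6.8098/1⌋ = 6.
Subsquare (5′×2.5′, letters a–x): lon ⌊0.3062/0.0833333⌋ = 3 → d; lat ⌊0.8098/0.0416667⌋ = 19 → t.

CN56dt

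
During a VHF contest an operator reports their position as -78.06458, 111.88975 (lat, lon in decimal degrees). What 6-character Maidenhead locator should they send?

OB51ww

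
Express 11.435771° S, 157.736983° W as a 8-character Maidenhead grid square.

BH18dn15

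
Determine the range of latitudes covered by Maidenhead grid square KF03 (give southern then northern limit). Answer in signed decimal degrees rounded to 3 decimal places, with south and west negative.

Field K=10, F=5: +10·20° lon, +5·10° lat → SW at lon 20°, lat -40°.
Square 0, 3: +0·2° lon, +3·1° lat → SW at lon 20°, lat -37°.
Cell spans 2° lon × 1° lat.
south -37.000, north -36.000.

-37.000, -36.000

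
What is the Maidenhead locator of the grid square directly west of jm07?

IM97

Longitude square 0; −1 → -1, wraps to 9, carry into field.
Longitude field J = 9; −1 → 8 = I.
The latitude characters are unchanged.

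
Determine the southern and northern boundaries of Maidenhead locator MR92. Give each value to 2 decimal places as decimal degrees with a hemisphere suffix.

82.00° N, 83.00° N

Field M=12, R=17: +12·20° lon, +17·10° lat → SW at lon 60°, lat 80°.
Square 9, 2: +9·2° lon, +2·1° lat → SW at lon 78°, lat 82°.
Cell spans 2° lon × 1° lat.
south 82.00° N, north 83.00° N.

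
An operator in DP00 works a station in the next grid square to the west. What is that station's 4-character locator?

CP90

Longitude square 0; −1 → -1, wraps to 9, carry into field.
Longitude field D = 3; −1 → 2 = C.
The latitude characters are unchanged.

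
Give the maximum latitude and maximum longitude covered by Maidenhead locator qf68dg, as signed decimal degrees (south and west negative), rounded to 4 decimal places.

-31.7083, 152.3333

Field Q=16, F=5: +16·20° lon, +5·10° lat → SW at lon 140°, lat -40°.
Square 6, 8: +6·2° lon, +8·1° lat → SW at lon 152°, lat -32°.
Subsquare d=3, g=6: +3·0.0833333° lon, +6·0.0416667° lat → SW at lon 152.25°, lat -31.75°.
Cell spans 0.0833333° lon × 0.0416667° lat. NE corner is SW corner plus one full cell.
latitude -31.7083, longitude 152.3333.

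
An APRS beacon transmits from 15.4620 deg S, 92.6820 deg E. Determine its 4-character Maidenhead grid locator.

NH64

Add 180° to longitude and 90° to latitude: 272.68, 74.54.
Field: lon ⌊272.68/20⌋ = 13 → N; lat ⌊74.54/10⌋ = 7 → H.
Square: lon ⌊12.68/2⌋ = 6; lat ⌊4.54/1⌋ = 4.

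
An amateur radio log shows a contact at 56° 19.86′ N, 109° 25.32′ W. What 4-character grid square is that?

DO56

Offset from 180°W / 90°S: lon 70.58°, lat 146.33°.
Field: 70.58/20 → 3 → D, 146.33/10 → 14 → O; chars DO.
Square: 10.58/2 → 5, 6.33/1 → 6; chars 56.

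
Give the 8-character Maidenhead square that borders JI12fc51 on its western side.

JI12fc41

Longitude extended square 5; −1 → 4.
The latitude characters are unchanged.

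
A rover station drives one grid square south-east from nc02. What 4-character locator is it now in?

NC11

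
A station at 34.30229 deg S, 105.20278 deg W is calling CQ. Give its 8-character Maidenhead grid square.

DF75jq57

Add 180° to longitude and 90° to latitude: 74.79722, 55.69771.
Field (20°×10°, letters A–R): 74.79722/20 → 3 → D, 55.69771/10 → 5 → F; chars DF.
Square (2°×1°, digits 0–9): 14.79722/2 → 7, 5.69771/1 → 5; chars 75.
Subsquare (5′×2.5′, letters a–x): 0.79722/0.0833333 → 9 → j, 0.69771/0.0416667 → 16 → q; chars jq.
Extended square (30″×15″, digits 0–9): 0.04722/0.00833333 → 5, 0.03104/0.00416667 → 7; chars 57.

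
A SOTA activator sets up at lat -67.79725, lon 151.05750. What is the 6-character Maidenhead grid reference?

Add 180° to longitude and 90° to latitude: 331.0575, 22.2027.
Field: 331.0575/20 → 16 → Q, 22.2027/10 → 2 → C; chars QC.
Square: 11.0575/2 → 5, 2.2027/1 → 2; chars 52.
Subsquare: 1.0575/0.0833333 → 12 → m, 0.2027/0.0416667 → 4 → e; chars me.

QC52me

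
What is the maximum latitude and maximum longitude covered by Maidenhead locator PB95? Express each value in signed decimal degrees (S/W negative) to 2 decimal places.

-74.00, 140.00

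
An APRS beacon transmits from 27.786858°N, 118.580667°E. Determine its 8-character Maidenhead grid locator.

Offset from 180°W / 90°S: lon 298.58067°, lat 117.78686°.
Field: 298.58067/20 → 14 → O, 117.78686/10 → 11 → L; chars OL.
Square: 18.58067/2 → 9, 7.78686/1 → 7; chars 97.
Subsquare: 0.58067/0.0833333 → 6 → g, 0.78686/0.0416667 → 18 → s; chars gs.
Extended square: 0.08067/0.00833333 → 9, 0.03686/0.00416667 → 8; chars 98.

OL97gs98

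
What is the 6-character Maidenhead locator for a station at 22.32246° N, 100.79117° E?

Shift to the Maidenhead origin (180°W, 90°S): lon 280.7912, lat 112.3225.
Field: 280.7912/20 → 14 → O, 112.3225/10 → 11 → L; chars OL.
Square: 0.7912/2 → 0, 2.3225/1 → 2; chars 02.
Subsquare: 0.7912/0.0833333 → 9 → j, 0.3225/0.0416667 → 7 → h; chars jh.

OL02jh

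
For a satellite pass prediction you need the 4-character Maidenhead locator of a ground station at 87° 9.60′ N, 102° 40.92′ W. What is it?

Offset from 180°W / 90°S: lon 77.32°, lat 177.16°.
Field: lon ⌊77.32/20⌋ = 3 → D; lat ⌊177.16/10⌋ = 17 → R.
Square: lon ⌊17.32/2⌋ = 8; lat ⌊7.16/1⌋ = 7.

DR87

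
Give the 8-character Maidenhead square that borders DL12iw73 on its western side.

DL12iw63

Longitude extended square 7; −1 → 6.
The latitude characters are unchanged.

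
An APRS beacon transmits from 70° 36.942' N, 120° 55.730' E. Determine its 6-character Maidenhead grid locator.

PQ00lo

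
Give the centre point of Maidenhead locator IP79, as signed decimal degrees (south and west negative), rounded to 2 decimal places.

Field I=8, P=15: +8·20° lon, +15·10° lat → SW at lon -20°, lat 60°.
Square 7, 9: +7·2° lon, +9·1° lat → SW at lon -6°, lat 69°.
Cell spans 2° lon × 1° lat. Centre is SW corner plus half of each.
latitude 69.50, longitude -5.00.

69.50, -5.00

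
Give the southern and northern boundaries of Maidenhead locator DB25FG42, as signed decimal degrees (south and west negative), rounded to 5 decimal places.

Field D=3, B=1: +3·20° lon, +1·10° lat → SW at lon -120°, lat -80°.
Square 2, 5: +2·2° lon, +5·1° lat → SW at lon -116°, lat -75°.
Subsquare f=5, g=6: +5·0.0833333° lon, +6·0.0416667° lat → SW at lon -115.583°, lat -74.75°.
Extended square 4, 2: +4·0.00833333° lon, +2·0.00416667° lat → SW at lon -115.55°, lat -74.7417°.
Cell spans 0.00833333° lon × 0.00416667° lat.
south -74.74167, north -74.73750.

-74.74167, -74.73750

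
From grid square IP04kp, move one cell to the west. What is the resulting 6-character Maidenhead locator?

IP04jp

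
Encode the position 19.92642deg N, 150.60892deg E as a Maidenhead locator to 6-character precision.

QK59hw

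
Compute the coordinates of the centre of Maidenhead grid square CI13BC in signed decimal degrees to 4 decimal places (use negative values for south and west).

Field C=2, I=8: +2·20° lon, +8·10° lat → SW at lon -140°, lat -10°.
Square 1, 3: +1·2° lon, +3·1° lat → SW at lon -138°, lat -7°.
Subsquare b=1, c=2: +1·0.0833333° lon, +2·0.0416667° lat → SW at lon -137.917°, lat -6.91667°.
Cell spans 0.0833333° lon × 0.0416667° lat. Centre is SW corner plus half of each.
latitude -6.8958, longitude -137.8750.

-6.8958, -137.8750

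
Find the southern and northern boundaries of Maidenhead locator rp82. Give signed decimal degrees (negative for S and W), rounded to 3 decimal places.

Field R=17, P=15: +17·20° lon, +15·10° lat → SW at lon 160°, lat 60°.
Square 8, 2: +8·2° lon, +2·1° lat → SW at lon 176°, lat 62°.
Cell spans 2° lon × 1° lat.
south 62.000, north 63.000.

62.000, 63.000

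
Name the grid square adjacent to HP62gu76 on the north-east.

HP62gu87

Longitude extended square 7; +1 → 8.
Latitude extended square 6; +1 → 7.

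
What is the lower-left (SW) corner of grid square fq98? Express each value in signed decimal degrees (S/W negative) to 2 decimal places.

Field F=5, Q=16: +5·20° lon, +16·10° lat → SW at lon -80°, lat 70°.
Square 9, 8: +9·2° lon, +8·1° lat → SW at lon -62°, lat 78°.
latitude 78.00, longitude -62.00.

78.00, -62.00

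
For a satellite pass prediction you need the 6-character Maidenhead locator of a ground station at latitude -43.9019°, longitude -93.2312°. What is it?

EE36jc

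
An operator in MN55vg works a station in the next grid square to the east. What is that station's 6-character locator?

Longitude subsquare v = 21; +1 → 22 = w.
The latitude characters are unchanged.

MN55wg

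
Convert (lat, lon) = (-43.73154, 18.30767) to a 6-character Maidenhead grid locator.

JE96dg

Add 180° to longitude and 90° to latitude: 198.3077, 46.2685.
Field: lon ⌊198.3077/20⌋ = 9 → J; lat ⌊46.2685/10⌋ = 4 → E.
Square: lon ⌊18.3077/2⌋ = 9; lat ⌊6.2685/1⌋ = 6.
Subsquare: lon ⌊0.3077/0.0833333⌋ = 3 → d; lat ⌊0.2685/0.0416667⌋ = 6 → g.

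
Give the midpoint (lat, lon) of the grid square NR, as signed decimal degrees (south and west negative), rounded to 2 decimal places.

85.00, 90.00

Field N=13, R=17: +13·20° lon, +17·10° lat → SW at lon 80°, lat 80°.
Cell spans 20° lon × 10° lat. Centre is SW corner plus half of each.
latitude 85.00, longitude 90.00.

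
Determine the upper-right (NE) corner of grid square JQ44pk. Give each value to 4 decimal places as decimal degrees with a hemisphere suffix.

74.4583° N, 9.3333° E

Field J=9, Q=16: +9·20° lon, +16·10° lat → SW at lon 0°, lat 70°.
Square 4, 4: +4·2° lon, +4·1° lat → SW at lon 8°, lat 74°.
Subsquare p=15, k=10: +15·0.0833333° lon, +10·0.0416667° lat → SW at lon 9.25°, lat 74.4167°.
Cell spans 0.0833333° lon × 0.0416667° lat. NE corner is SW corner plus one full cell.
latitude 74.4583° N, longitude 9.3333° E.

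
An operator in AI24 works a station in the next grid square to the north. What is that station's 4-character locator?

Latitude square 4; +1 → 5.
The longitude characters are unchanged.

AI25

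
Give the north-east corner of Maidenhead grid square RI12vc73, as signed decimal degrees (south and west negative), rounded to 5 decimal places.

Field R=17, I=8: +17·20° lon, +8·10° lat → SW at lon 160°, lat -10°.
Square 1, 2: +1·2° lon, +2·1° lat → SW at lon 162°, lat -8°.
Subsquare v=21, c=2: +21·0.0833333° lon, +2·0.0416667° lat → SW at lon 163.75°, lat -7.91667°.
Extended square 7, 3: +7·0.00833333° lon, +3·0.00416667° lat → SW at lon 163.808°, lat -7.90417°.
Cell spans 0.00833333° lon × 0.00416667° lat. NE corner is SW corner plus one full cell.
latitude -7.90000, longitude 163.81667.

-7.90000, 163.81667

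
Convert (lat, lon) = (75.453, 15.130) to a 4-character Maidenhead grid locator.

JQ75

Add 180° to longitude and 90° to latitude: 195.13, 165.45.
Field (20°×10°, letters A–R): 195.13/20 → 9 → J, 165.45/10 → 16 → Q; chars JQ.
Square (2°×1°, digits 0–9): 15.13/2 → 7, 5.45/1 → 5; chars 75.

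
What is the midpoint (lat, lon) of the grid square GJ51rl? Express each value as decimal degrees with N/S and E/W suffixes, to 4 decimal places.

1.4792° N, 48.5417° W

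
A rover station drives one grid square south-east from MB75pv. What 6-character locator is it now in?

MB75qu

Longitude subsquare p = 15; +1 → 16 = q.
Latitude subsquare v = 21; −1 → 20 = u.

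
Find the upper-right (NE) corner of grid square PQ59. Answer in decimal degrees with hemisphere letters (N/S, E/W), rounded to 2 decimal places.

Field P=15, Q=16: +15·20° lon, +16·10° lat → SW at lon 120°, lat 70°.
Square 5, 9: +5·2° lon, +9·1° lat → SW at lon 130°, lat 79°.
Cell spans 2° lon × 1° lat. NE corner is SW corner plus one full cell.
latitude 80.00° N, longitude 132.00° E.

80.00° N, 132.00° E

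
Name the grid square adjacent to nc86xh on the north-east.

Longitude subsquare x = 23; +1 → 24, wraps to 0 = a, carry into square.
Longitude square 8; +1 → 9.
Latitude subsquare h = 7; +1 → 8 = i.

NC96ai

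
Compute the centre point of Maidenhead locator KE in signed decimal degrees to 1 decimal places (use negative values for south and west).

Field K=10, E=4: +10·20° lon, +4·10° lat → SW at lon 20°, lat -50°.
Cell spans 20° lon × 10° lat. Centre is SW corner plus half of each.
latitude -45.0, longitude 30.0.

-45.0, 30.0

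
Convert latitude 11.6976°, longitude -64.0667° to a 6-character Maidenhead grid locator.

Shift to the Maidenhead origin (180°W, 90°S): lon 115.9333, lat 101.6976.
Field: 115.9333/20 → 5 → F, 101.6976/10 → 10 → K; chars FK.
Square: 15.9333/2 → 7, 1.6976/1 → 1; chars 71.
Subsquare: 1.9333/0.0833333 → 23 → x, 0.6976/0.0416667 → 16 → q; chars xq.

FK71xq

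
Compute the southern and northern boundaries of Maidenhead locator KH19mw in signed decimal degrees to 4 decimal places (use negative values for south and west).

-10.0833, -10.0417

Field K=10, H=7: +10·20° lon, +7·10° lat → SW at lon 20°, lat -20°.
Square 1, 9: +1·2° lon, +9·1° lat → SW at lon 22°, lat -11°.
Subsquare m=12, w=22: +12·0.0833333° lon, +22·0.0416667° lat → SW at lon 23°, lat -10.0833°.
Cell spans 0.0833333° lon × 0.0416667° lat.
south -10.0833, north -10.0417.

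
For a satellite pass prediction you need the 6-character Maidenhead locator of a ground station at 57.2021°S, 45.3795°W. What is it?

GD72ht

Shift to the Maidenhead origin (180°W, 90°S): lon 134.6205, lat 32.7979.
Field: lon ⌊134.6205/20⌋ = 6 → G; lat ⌊32.7979/10⌋ = 3 → D.
Square: lon ⌊14.6205/2⌋ = 7; lat ⌊2.7979/1⌋ = 2.
Subsquare: lon ⌊0.6205/0.0833333⌋ = 7 → h; lat ⌊0.7979/0.0416667⌋ = 19 → t.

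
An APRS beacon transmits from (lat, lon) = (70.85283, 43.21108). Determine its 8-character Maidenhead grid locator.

LQ10ou54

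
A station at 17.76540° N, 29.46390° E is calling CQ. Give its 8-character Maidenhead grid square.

Shift to the Maidenhead origin (180°W, 90°S): lon 209.46390, lat 107.76540.
Field: 209.46390/20 → 10 → K, 107.76540/10 → 10 → K; chars KK.
Square: 9.46390/2 → 4, 7.76540/1 → 7; chars 47.
Subsquare: 1.46390/0.0833333 → 17 → r, 0.76540/0.0416667 → 18 → s; chars rs.
Extended square: 0.04723/0.00833333 → 5, 0.01540/0.00416667 → 3; chars 53.

KK47rs53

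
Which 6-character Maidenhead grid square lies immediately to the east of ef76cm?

Longitude subsquare c = 2; +1 → 3 = d.
The latitude characters are unchanged.

EF76dm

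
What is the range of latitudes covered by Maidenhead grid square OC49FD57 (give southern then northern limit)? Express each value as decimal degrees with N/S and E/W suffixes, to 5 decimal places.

Field O=14, C=2: +14·20° lon, +2·10° lat → SW at lon 100°, lat -70°.
Square 4, 9: +4·2° lon, +9·1° lat → SW at lon 108°, lat -61°.
Subsquare f=5, d=3: +5·0.0833333° lon, +3·0.0416667° lat → SW at lon 108.417°, lat -60.875°.
Extended square 5, 7: +5·0.00833333° lon, +7·0.00416667° lat → SW at lon 108.458°, lat -60.8458°.
Cell spans 0.00833333° lon × 0.00416667° lat.
south 60.84583° S, north 60.84167° S.

60.84583° S, 60.84167° S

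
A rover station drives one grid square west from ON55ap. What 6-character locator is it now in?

ON45xp

Longitude subsquare a = 0; −1 → -1, wraps to 23 = x, carry into square.
Longitude square 5; −1 → 4.
The latitude characters are unchanged.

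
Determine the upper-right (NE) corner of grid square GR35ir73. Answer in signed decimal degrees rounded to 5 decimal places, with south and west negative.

85.72500, -53.26667

Field G=6, R=17: +6·20° lon, +17·10° lat → SW at lon -60°, lat 80°.
Square 3, 5: +3·2° lon, +5·1° lat → SW at lon -54°, lat 85°.
Subsquare i=8, r=17: +8·0.0833333° lon, +17·0.0416667° lat → SW at lon -53.3333°, lat 85.7083°.
Extended square 7, 3: +7·0.00833333° lon, +3·0.00416667° lat → SW at lon -53.275°, lat 85.7208°.
Cell spans 0.00833333° lon × 0.00416667° lat. NE corner is SW corner plus one full cell.
latitude 85.72500, longitude -53.26667.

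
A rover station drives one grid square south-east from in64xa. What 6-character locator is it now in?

IN73ax

Longitude subsquare x = 23; +1 → 24, wraps to 0 = a, carry into square.
Longitude square 6; +1 → 7.
Latitude subsquare a = 0; −1 → -1, wraps to 23 = x, carry into square.
Latitude square 4; −1 → 3.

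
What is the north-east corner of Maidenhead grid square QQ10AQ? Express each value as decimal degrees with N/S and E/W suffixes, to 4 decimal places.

70.7083° N, 142.0833° E

Field Q=16, Q=16: +16·20° lon, +16·10° lat → SW at lon 140°, lat 70°.
Square 1, 0: +1·2° lon, +0·1° lat → SW at lon 142°, lat 70°.
Subsquare a=0, q=16: +0·0.0833333° lon, +16·0.0416667° lat → SW at lon 142°, lat 70.6667°.
Cell spans 0.0833333° lon × 0.0416667° lat. NE corner is SW corner plus one full cell.
latitude 70.7083° N, longitude 142.0833° E.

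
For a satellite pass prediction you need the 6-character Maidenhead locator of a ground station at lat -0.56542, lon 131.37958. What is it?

Add 180° to longitude and 90° to latitude: 311.3796, 89.4346.
Field (20°×10°, letters A–R): lon ⌊311.3796/20⌋ = 15 → P; lat ⌊89.4346/10⌋ = 8 → I.
Square (2°×1°, digits 0–9): lon ⌊11.3796/2⌋ = 5; lat ⌊9.4346/1⌋ = 9.
Subsquare (5′×2.5′, letters a–x): lon ⌊1.3796/0.0833333⌋ = 16 → q; lat ⌊0.4346/0.0416667⌋ = 10 → k.

PI59qk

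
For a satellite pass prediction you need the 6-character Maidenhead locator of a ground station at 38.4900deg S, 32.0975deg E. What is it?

Offset from 180°W / 90°S: lon 212.0975°, lat 51.5100°.
Field: lon ⌊212.0975/20⌋ = 10 → K; lat ⌊51.5100/10⌋ = 5 → F.
Square: lon ⌊12.0975/2⌋ = 6; lat ⌊1.5100/1⌋ = 1.
Subsquare: lon ⌊0.0975/0.0833333⌋ = 1 → b; lat ⌊0.5100/0.0416667⌋ = 12 → m.

KF61bm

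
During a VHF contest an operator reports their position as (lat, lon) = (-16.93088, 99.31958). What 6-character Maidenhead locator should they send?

Add 180° to longitude and 90° to latitude: 279.3196, 73.0691.
Field: lon ⌊279.3196/20⌋ = 13 → N; lat ⌊73.0691/10⌋ = 7 → H.
Square: lon ⌊19.3196/2⌋ = 9; lat ⌊3.0691/1⌋ = 3.
Subsquare: lon ⌊1.3196/0.0833333⌋ = 15 → p; lat ⌊0.0691/0.0416667⌋ = 1 → b.

NH93pb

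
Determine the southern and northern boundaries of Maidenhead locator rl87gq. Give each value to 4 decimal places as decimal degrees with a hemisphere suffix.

27.6667° N, 27.7083° N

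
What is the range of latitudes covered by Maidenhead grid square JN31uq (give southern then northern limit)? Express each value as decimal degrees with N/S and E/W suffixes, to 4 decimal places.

Field J=9, N=13: +9·20° lon, +13·10° lat → SW at lon 0°, lat 40°.
Square 3, 1: +3·2° lon, +1·1° lat → SW at lon 6°, lat 41°.
Subsquare u=20, q=16: +20·0.0833333° lon, +16·0.0416667° lat → SW at lon 7.66667°, lat 41.6667°.
Cell spans 0.0833333° lon × 0.0416667° lat.
south 41.6667° N, north 41.7083° N.

41.6667° N, 41.7083° N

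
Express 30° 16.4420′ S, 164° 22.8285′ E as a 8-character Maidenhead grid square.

RF29er54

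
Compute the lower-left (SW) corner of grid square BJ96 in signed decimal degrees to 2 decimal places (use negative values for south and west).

6.00, -142.00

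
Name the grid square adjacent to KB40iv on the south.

Latitude subsquare v = 21; −1 → 20 = u.
The longitude characters are unchanged.

KB40iu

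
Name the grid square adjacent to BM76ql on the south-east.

BM76rk

Longitude subsquare q = 16; +1 → 17 = r.
Latitude subsquare l = 11; −1 → 10 = k.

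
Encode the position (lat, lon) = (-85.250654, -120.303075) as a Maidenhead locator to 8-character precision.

Shift to the Maidenhead origin (180°W, 90°S): lon 59.69692, lat 4.74935.
Field (20°×10°, letters A–R): 59.69692/20 → 2 → C, 4.74935/10 → 0 → A; chars CA.
Square (2°×1°, digits 0–9): 19.69692/2 → 9, 4.74935/1 → 4; chars 94.
Subsquare (5′×2.5′, letters a–x): 1.69692/0.0833333 → 20 → u, 0.74935/0.0416667 → 17 → r; chars ur.
Extended square (30″×15″, digits 0–9): 0.03026/0.00833333 → 3, 0.04101/0.00416667 → 9; chars 39.

CA94ur39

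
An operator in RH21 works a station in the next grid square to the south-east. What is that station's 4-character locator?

RH30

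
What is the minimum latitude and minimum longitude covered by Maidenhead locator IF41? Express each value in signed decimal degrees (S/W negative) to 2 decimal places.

-39.00, -12.00

Field I=8, F=5: +8·20° lon, +5·10° lat → SW at lon -20°, lat -40°.
Square 4, 1: +4·2° lon, +1·1° lat → SW at lon -12°, lat -39°.
latitude -39.00, longitude -12.00.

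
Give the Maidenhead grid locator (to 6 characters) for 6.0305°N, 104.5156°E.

Offset from 180°W / 90°S: lon 284.5156°, lat 96.0305°.
Field (20°×10°, letters A–R): lon ⌊284.5156/20⌋ = 14 → O; lat ⌊96.0305/10⌋ = 9 → J.
Square (2°×1°, digits 0–9): lon ⌊4.5156/2⌋ = 2; lat ⌊6.0305/1⌋ = 6.
Subsquare (5′×2.5′, letters a–x): lon ⌊0.5156/0.0833333⌋ = 6 → g; lat ⌊0.0305/0.0416667⌋ = 0 → a.

OJ26ga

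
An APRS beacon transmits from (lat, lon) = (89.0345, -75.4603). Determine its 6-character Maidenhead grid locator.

FR29ga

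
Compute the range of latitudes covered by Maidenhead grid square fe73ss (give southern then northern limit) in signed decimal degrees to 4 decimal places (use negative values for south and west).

Field F=5, E=4: +5·20° lon, +4·10° lat → SW at lon -80°, lat -50°.
Square 7, 3: +7·2° lon, +3·1° lat → SW at lon -66°, lat -47°.
Subsquare s=18, s=18: +18·0.0833333° lon, +18·0.0416667° lat → SW at lon -64.5°, lat -46.25°.
Cell spans 0.0833333° lon × 0.0416667° lat.
south -46.2500, north -46.2083.

-46.2500, -46.2083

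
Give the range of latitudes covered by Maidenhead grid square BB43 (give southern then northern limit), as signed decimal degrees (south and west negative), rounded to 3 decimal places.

Field B=1, B=1: +1·20° lon, +1·10° lat → SW at lon -160°, lat -80°.
Square 4, 3: +4·2° lon, +3·1° lat → SW at lon -152°, lat -77°.
Cell spans 2° lon × 1° lat.
south -77.000, north -76.000.

-77.000, -76.000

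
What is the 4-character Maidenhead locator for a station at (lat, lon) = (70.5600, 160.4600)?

Shift to the Maidenhead origin (180°W, 90°S): lon 340.46, lat 160.56.
Field: lon ⌊340.46/20⌋ = 17 → R; lat ⌊160.56/10⌋ = 16 → Q.
Square: lon ⌊0.46/2⌋ = 0; lat ⌊0.56/1⌋ = 0.

RQ00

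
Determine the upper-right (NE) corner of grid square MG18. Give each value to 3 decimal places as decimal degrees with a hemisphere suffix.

21.000° S, 64.000° E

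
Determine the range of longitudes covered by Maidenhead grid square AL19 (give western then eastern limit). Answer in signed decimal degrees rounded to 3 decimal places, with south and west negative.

-178.000, -176.000

Field A=0, L=11: +0·20° lon, +11·10° lat → SW at lon -180°, lat 20°.
Square 1, 9: +1·2° lon, +9·1° lat → SW at lon -178°, lat 29°.
Cell spans 2° lon × 1° lat.
west -178.000, east -176.000.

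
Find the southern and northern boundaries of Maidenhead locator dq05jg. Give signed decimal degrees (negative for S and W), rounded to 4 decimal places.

75.2500, 75.2917

Field D=3, Q=16: +3·20° lon, +16·10° lat → SW at lon -120°, lat 70°.
Square 0, 5: +0·2° lon, +5·1° lat → SW at lon -120°, lat 75°.
Subsquare j=9, g=6: +9·0.0833333° lon, +6·0.0416667° lat → SW at lon -119.25°, lat 75.25°.
Cell spans 0.0833333° lon × 0.0416667° lat.
south 75.2500, north 75.2917.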